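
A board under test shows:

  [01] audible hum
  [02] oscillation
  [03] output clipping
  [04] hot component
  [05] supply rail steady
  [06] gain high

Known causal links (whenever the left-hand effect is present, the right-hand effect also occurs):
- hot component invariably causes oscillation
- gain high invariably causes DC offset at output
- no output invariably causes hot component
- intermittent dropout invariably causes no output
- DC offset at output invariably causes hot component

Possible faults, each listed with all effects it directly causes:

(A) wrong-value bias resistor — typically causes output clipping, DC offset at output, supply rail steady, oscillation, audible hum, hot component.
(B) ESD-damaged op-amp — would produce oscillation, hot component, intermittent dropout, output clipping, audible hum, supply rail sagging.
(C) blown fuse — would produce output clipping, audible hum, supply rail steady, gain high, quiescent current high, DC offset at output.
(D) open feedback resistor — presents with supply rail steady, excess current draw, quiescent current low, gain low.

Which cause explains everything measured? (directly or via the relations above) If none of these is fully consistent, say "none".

C

Checking each candidate against the observations:
(A) wrong-value bias resistor — does not account for gain high
(B) ESD-damaged op-amp — audible hum match; oscillation match; output clipping match; hot component match; supply rail steady miss; gain high miss
(C) blown fuse — audible hum match; oscillation match (via DC offset at output → hot component → oscillation); output clipping match; hot component match (via DC offset at output → hot component); supply rail steady match; gain high match
(D) open feedback resistor — fails on audible hum, oscillation, output clipping, hot component, gain high (predicts gain low, not gain high)
Only (C) is consistent with every observation.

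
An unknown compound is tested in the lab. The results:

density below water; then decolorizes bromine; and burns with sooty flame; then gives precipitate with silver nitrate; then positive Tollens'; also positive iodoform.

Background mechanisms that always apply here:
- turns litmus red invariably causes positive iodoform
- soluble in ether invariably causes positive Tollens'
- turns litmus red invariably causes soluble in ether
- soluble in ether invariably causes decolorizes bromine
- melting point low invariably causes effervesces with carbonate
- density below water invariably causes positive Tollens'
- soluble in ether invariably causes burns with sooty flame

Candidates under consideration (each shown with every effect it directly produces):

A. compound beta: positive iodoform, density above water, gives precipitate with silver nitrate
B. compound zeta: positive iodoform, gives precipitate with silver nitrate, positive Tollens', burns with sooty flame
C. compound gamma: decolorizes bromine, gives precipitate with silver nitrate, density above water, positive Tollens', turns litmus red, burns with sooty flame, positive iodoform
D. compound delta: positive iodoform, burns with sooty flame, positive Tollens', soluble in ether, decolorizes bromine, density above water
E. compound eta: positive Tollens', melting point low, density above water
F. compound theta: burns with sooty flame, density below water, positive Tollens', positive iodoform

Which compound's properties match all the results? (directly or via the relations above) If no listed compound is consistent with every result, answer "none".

none

Checking each candidate against the observations:
(A) compound beta — fails on density below water, decolorizes bromine, burns with sooty flame, positive Tollens' (predicts density above water, not density below water)
(B) compound zeta — density below water miss; decolorizes bromine miss; burns with sooty flame match; gives precipitate with silver nitrate match; positive Tollens' match; positive iodoform match
(C) compound gamma — fails on density below water (predicts density above water, not density below water)
(D) compound delta — density below water miss; decolorizes bromine match; burns with sooty flame match; gives precipitate with silver nitrate miss; positive Tollens' match; positive iodoform match
(E) compound eta — density below water miss; decolorizes bromine miss; burns with sooty flame miss; gives precipitate with silver nitrate miss; positive Tollens' match; positive iodoform miss
(F) compound theta — density below water match; decolorizes bromine miss; burns with sooty flame match; gives precipitate with silver nitrate miss; positive Tollens' match; positive iodoform match
No candidate is consistent with all observations.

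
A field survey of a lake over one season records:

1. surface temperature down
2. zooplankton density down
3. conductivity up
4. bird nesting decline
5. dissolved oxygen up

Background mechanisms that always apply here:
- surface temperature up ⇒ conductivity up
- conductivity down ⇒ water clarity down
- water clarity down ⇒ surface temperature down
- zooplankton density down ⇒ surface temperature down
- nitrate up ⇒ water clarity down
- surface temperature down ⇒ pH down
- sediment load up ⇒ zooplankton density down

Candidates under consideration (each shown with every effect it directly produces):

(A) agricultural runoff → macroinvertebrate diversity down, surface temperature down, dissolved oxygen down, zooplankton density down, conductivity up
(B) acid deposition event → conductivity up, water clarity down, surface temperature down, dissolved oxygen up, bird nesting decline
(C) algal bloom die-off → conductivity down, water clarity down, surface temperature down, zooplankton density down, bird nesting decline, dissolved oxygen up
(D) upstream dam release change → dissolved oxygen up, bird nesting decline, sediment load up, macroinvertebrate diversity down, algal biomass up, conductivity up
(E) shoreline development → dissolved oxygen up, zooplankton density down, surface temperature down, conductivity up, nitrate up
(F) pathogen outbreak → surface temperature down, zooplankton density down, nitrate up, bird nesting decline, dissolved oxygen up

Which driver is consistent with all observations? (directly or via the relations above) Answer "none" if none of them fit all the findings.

For each candidate, compare predicted effects to what was observed:
(A) agricultural runoff — fails on bird nesting decline, dissolved oxygen up (predicts dissolved oxygen down, not dissolved oxygen up)
(B) acid deposition event — surface temperature down yes; zooplankton density down NO; conductivity up yes; bird nesting decline yes; dissolved oxygen up yes
(C) algal bloom die-off — fails on conductivity up (predicts conductivity down, not conductivity up)
(D) upstream dam release change — accounts for every observation (surface temperature down by sediment load up → zooplankton density down → surface temperature down)
(E) shoreline development — surface temperature down yes; zooplankton density down yes; conductivity up yes; bird nesting decline NO; dissolved oxygen up yes
(F) pathogen outbreak — surface temperature down yes; zooplankton density down yes; conductivity up NO; bird nesting decline yes; dissolved oxygen up yes
Only (D) is consistent with every observation.

D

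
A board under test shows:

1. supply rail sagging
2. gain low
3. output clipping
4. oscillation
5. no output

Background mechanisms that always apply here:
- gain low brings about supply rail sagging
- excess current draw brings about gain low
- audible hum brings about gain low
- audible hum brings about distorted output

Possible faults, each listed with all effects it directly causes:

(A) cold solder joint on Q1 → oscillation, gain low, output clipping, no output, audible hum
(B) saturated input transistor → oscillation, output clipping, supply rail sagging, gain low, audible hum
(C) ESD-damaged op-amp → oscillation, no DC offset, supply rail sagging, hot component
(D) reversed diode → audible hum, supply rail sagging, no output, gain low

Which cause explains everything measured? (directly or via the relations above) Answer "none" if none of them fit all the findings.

A

Per-candidate check:
(A) cold solder joint on Q1 — accounts for every observation (supply rail sagging through gain low → supply rail sagging)
(B) saturated input transistor — does not account for no output
(C) ESD-damaged op-amp — does not account for gain low, output clipping, no output
(D) reversed diode — does not account for output clipping, oscillation
(A) is the only candidate with no mismatches.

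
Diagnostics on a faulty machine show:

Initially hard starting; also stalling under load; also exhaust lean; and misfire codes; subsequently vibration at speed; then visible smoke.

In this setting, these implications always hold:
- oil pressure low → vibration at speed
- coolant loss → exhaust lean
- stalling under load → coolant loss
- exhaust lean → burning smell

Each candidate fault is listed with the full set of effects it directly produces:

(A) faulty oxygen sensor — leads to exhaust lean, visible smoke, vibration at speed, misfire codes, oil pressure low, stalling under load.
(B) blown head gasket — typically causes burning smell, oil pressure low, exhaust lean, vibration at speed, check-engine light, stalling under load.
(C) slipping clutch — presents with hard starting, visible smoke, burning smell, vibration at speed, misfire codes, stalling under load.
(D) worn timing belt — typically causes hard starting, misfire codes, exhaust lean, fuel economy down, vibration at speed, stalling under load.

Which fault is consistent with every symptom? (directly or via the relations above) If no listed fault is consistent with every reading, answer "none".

Checking each candidate against the observations:
(A) faulty oxygen sensor — does not account for hard starting
(B) blown head gasket — hard starting ✗; stalling under load ✓; exhaust lean ✓; misfire codes ✗; vibration at speed ✓; visible smoke ✗
(C) slipping clutch — accounts for every observation (exhaust lean through stalling under load → coolant loss → exhaust lean)
(D) worn timing belt — does not account for visible smoke
(C) is the only candidate with no mismatches.

C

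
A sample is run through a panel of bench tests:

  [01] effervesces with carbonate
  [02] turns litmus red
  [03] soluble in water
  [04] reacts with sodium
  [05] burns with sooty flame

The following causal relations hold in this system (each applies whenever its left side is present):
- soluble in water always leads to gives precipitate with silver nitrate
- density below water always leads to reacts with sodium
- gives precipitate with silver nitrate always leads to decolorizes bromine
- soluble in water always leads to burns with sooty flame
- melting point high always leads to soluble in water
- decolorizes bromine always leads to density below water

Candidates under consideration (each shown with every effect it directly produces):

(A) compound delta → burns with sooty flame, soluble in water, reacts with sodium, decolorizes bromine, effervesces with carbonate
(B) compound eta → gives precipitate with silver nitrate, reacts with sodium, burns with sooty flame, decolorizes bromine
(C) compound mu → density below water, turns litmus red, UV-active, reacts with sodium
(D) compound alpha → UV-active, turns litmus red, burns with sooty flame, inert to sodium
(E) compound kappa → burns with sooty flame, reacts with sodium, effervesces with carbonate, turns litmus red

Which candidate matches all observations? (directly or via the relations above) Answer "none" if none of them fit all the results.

none

Testing each hypothesis:
(A) compound delta — does not account for turns litmus red
(B) compound eta — does not account for effervesces with carbonate, turns litmus red, soluble in water
(C) compound mu — does not account for effervesces with carbonate, soluble in water, burns with sooty flame
(D) compound alpha — effervesces with carbonate -; turns litmus red +; soluble in water -; reacts with sodium -; burns with sooty flame +
(E) compound kappa — effervesces with carbonate +; turns litmus red +; soluble in water -; reacts with sodium +; burns with sooty flame +
None of the listed candidates fits everything.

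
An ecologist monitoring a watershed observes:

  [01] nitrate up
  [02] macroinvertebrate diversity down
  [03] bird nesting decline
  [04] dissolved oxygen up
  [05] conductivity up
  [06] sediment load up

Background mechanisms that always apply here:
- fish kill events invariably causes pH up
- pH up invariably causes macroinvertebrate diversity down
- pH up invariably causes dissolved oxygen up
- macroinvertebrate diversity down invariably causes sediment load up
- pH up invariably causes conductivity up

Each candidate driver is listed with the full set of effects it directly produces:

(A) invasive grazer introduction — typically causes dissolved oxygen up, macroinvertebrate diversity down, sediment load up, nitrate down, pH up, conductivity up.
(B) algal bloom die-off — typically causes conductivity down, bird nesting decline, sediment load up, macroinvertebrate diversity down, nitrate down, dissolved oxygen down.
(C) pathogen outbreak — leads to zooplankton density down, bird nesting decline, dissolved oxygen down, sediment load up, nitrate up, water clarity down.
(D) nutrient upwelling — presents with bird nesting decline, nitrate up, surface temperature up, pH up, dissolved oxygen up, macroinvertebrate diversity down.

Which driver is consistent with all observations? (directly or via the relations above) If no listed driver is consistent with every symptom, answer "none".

Testing each hypothesis:
(A) invasive grazer introduction — fails on nitrate up, bird nesting decline (predicts nitrate down, not nitrate up)
(B) algal bloom die-off — fails on nitrate up, dissolved oxygen up, conductivity up (predicts nitrate down, not nitrate up; predicts dissolved oxygen down, not dissolved oxygen up; predicts conductivity down, not conductivity up)
(C) pathogen outbreak — nitrate up ✓; macroinvertebrate diversity down ✗; bird nesting decline ✓; dissolved oxygen up ✗; conductivity up ✗; sediment load up ✓
(D) nutrient upwelling — nitrate up ✓; macroinvertebrate diversity down ✓; bird nesting decline ✓; dissolved oxygen up ✓; conductivity up ✓ (by pH up → conductivity up); sediment load up ✓ (by macroinvertebrate diversity down → sediment load up)
(D) alone accounts for all the evidence.

D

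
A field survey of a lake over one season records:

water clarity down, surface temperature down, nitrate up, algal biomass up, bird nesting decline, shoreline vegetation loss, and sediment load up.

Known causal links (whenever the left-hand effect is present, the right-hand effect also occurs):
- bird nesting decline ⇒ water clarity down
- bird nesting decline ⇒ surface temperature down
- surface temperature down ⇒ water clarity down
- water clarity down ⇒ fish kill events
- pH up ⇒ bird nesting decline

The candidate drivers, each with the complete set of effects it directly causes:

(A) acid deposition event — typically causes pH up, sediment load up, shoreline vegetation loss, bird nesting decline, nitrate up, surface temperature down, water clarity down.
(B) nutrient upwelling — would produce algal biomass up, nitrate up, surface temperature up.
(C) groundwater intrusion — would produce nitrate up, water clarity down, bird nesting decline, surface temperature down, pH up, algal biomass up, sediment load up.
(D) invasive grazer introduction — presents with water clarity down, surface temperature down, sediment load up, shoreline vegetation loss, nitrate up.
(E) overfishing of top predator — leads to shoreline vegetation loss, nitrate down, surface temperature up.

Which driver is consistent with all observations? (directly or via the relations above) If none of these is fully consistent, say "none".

none

Testing each hypothesis:
(A) acid deposition event — water clarity down +; surface temperature down +; nitrate up +; algal biomass up -; bird nesting decline +; shoreline vegetation loss +; sediment load up +
(B) nutrient upwelling — water clarity down -; surface temperature down -; nitrate up +; algal biomass up +; bird nesting decline -; shoreline vegetation loss -; sediment load up -
(C) groundwater intrusion — water clarity down +; surface temperature down +; nitrate up +; algal biomass up +; bird nesting decline +; shoreline vegetation loss -; sediment load up +
(D) invasive grazer introduction — water clarity down +; surface temperature down +; nitrate up +; algal biomass up -; bird nesting decline -; shoreline vegetation loss +; sediment load up +
(E) overfishing of top predator — water clarity down -; surface temperature down -; nitrate up -; algal biomass up -; bird nesting decline -; shoreline vegetation loss +; sediment load up -
Every candidate fails on at least one observation.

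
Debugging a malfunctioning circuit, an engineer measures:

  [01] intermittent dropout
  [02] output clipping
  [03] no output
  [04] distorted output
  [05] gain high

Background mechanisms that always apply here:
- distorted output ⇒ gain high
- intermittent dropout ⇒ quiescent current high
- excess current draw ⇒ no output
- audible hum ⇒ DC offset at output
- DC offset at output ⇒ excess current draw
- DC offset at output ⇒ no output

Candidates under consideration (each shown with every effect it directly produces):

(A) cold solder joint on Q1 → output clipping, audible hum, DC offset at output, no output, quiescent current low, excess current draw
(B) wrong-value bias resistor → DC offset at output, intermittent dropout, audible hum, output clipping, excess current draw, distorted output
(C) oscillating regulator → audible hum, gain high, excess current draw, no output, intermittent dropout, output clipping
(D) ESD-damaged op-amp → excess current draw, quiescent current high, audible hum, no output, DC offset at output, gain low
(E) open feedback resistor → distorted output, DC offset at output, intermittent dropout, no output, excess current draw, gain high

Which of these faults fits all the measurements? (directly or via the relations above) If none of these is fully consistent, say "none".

B

Per-candidate check:
(A) cold solder joint on Q1 — does not account for intermittent dropout, distorted output, gain high
(B) wrong-value bias resistor — intermittent dropout ✓; output clipping ✓; no output ✓ (through DC offset at output → no output); distorted output ✓; gain high ✓ (through distorted output → gain high)
(C) oscillating regulator — does not account for distorted output
(D) ESD-damaged op-amp — intermittent dropout ✗; output clipping ✗; no output ✓; distorted output ✗; gain high ✗
(E) open feedback resistor — intermittent dropout ✓; output clipping ✗; no output ✓; distorted output ✓; gain high ✓
(B) is the only candidate with no mismatches.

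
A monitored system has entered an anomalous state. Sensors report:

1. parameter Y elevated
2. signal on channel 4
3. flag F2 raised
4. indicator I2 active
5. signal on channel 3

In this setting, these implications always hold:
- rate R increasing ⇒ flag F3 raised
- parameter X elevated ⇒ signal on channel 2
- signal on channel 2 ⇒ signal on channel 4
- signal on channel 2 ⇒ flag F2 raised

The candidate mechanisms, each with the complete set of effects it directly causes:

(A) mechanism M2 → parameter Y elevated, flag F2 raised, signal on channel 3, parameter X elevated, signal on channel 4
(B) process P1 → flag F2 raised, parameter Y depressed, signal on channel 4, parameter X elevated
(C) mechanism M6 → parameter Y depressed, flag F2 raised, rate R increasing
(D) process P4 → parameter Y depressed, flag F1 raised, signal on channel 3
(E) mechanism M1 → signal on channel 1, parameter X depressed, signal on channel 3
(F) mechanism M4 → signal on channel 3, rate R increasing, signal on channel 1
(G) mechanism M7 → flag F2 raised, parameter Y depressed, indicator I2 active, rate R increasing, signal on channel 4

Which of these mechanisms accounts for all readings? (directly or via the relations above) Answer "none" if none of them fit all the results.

none

Checking each candidate against the observations:
(A) mechanism M2 — does not account for indicator I2 active
(B) process P1 — fails on parameter Y elevated, indicator I2 active, signal on channel 3 (predicts parameter Y depressed, not parameter Y elevated)
(C) mechanism M6 — parameter Y elevated ✗; signal on channel 4 ✗; flag F2 raised ✓; indicator I2 active ✗; signal on channel 3 ✗
(D) process P4 — parameter Y elevated ✗; signal on channel 4 ✗; flag F2 raised ✗; indicator I2 active ✗; signal on channel 3 ✓
(E) mechanism M1 — does not account for parameter Y elevated, signal on channel 4, flag F2 raised, indicator I2 active
(F) mechanism M4 — parameter Y elevated ✗; signal on channel 4 ✗; flag F2 raised ✗; indicator I2 active ✗; signal on channel 3 ✓
(G) mechanism M7 — fails on parameter Y elevated, signal on channel 3 (predicts parameter Y depressed, not parameter Y elevated)
Every candidate fails on at least one observation.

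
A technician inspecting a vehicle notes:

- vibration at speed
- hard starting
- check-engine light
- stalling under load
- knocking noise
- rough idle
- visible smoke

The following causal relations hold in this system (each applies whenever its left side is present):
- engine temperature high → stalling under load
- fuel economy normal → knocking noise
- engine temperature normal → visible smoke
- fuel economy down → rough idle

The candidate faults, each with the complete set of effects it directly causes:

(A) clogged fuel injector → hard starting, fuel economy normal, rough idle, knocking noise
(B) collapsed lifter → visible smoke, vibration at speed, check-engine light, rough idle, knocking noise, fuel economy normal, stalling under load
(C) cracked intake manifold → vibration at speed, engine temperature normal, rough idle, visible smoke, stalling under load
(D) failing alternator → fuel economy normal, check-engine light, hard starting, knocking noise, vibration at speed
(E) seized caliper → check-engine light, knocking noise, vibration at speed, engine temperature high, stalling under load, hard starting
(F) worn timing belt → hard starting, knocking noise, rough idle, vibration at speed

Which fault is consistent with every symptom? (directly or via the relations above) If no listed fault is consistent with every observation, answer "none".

none

Checking each candidate against the observations:
(A) clogged fuel injector — does not account for vibration at speed, check-engine light, stalling under load, visible smoke
(B) collapsed lifter — vibration at speed ✓; hard starting ✗; check-engine light ✓; stalling under load ✓; knocking noise ✓; rough idle ✓; visible smoke ✓
(C) cracked intake manifold — vibration at speed ✓; hard starting ✗; check-engine light ✗; stalling under load ✓; knocking noise ✗; rough idle ✓; visible smoke ✓
(D) failing alternator — does not account for stalling under load, rough idle, visible smoke
(E) seized caliper — does not account for rough idle, visible smoke
(F) worn timing belt — does not account for check-engine light, stalling under load, visible smoke
No candidate is consistent with all observations.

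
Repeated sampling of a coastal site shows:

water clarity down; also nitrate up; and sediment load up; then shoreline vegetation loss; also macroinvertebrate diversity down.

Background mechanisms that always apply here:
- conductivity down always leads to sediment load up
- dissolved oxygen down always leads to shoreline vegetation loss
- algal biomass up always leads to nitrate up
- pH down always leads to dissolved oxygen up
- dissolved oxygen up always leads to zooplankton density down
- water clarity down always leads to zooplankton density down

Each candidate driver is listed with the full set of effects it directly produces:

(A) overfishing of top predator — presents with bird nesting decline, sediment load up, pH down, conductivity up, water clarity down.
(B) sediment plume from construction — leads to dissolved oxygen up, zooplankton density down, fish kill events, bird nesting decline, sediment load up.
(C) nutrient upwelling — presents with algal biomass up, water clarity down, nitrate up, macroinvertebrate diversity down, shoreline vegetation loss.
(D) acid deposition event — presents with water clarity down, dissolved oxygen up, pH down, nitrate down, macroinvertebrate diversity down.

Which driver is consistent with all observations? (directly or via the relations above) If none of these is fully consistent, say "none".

none

Per-candidate check:
(A) overfishing of top predator — does not account for nitrate up, shoreline vegetation loss, macroinvertebrate diversity down
(B) sediment plume from construction — water clarity down -; nitrate up -; sediment load up +; shoreline vegetation loss -; macroinvertebrate diversity down -
(C) nutrient upwelling — does not account for sediment load up
(D) acid deposition event — water clarity down +; nitrate up -; sediment load up -; shoreline vegetation loss -; macroinvertebrate diversity down +
No candidate is consistent with all observations.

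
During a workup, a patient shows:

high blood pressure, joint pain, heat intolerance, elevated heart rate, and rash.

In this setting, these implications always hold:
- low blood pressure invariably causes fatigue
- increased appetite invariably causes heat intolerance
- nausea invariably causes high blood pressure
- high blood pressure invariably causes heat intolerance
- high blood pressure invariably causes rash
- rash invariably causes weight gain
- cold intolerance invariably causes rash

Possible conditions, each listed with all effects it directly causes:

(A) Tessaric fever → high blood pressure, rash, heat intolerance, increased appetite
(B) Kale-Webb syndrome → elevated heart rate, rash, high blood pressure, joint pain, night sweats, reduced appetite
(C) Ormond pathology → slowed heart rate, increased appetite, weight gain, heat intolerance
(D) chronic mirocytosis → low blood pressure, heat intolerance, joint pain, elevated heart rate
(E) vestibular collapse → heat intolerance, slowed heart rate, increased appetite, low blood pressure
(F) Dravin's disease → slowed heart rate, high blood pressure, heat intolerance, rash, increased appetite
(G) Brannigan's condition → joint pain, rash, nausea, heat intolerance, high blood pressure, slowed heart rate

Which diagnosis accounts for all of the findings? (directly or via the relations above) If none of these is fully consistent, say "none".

B

Per-candidate check:
(A) Tessaric fever — high blood pressure ✓; joint pain ✗; heat intolerance ✓; elevated heart rate ✗; rash ✓
(B) Kale-Webb syndrome — accounts for every observation (heat intolerance through high blood pressure → heat intolerance)
(C) Ormond pathology — fails on high blood pressure, joint pain, elevated heart rate, rash (predicts slowed heart rate, not elevated heart rate)
(D) chronic mirocytosis — high blood pressure ✗; joint pain ✓; heat intolerance ✓; elevated heart rate ✓; rash ✗
(E) vestibular collapse — fails on high blood pressure, joint pain, elevated heart rate, rash (predicts low blood pressure, not high blood pressure; predicts slowed heart rate, not elevated heart rate)
(F) Dravin's disease — high blood pressure ✓; joint pain ✗; heat intolerance ✓; elevated heart rate ✗; rash ✓
(G) Brannigan's condition — high blood pressure ✓; joint pain ✓; heat intolerance ✓; elevated heart rate ✗; rash ✓
Only (B) is consistent with every observation.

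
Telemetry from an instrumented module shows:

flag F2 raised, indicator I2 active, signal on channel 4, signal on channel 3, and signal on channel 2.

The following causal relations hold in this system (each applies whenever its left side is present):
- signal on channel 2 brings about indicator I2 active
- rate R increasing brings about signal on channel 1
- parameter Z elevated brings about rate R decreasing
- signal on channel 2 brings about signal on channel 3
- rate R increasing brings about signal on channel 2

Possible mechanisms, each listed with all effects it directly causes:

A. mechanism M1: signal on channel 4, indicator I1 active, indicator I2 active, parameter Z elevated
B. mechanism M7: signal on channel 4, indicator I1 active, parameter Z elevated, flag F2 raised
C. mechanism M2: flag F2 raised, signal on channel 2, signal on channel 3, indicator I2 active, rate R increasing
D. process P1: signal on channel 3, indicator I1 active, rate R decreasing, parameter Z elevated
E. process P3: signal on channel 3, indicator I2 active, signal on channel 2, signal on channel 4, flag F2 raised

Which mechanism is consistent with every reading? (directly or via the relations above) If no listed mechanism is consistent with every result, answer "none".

Per-candidate check:
(A) mechanism M1 — flag F2 raised NO; indicator I2 active yes; signal on channel 4 yes; signal on channel 3 NO; signal on channel 2 NO
(B) mechanism M7 — does not account for indicator I2 active, signal on channel 3, signal on channel 2
(C) mechanism M2 — flag F2 raised yes; indicator I2 active yes; signal on channel 4 NO; signal on channel 3 yes; signal on channel 2 yes
(D) process P1 — does not account for flag F2 raised, indicator I2 active, signal on channel 4, signal on channel 2
(E) process P3 — flag F2 raised yes; indicator I2 active yes; signal on channel 4 yes; signal on channel 3 yes; signal on channel 2 yes
(E) alone accounts for all the evidence.

E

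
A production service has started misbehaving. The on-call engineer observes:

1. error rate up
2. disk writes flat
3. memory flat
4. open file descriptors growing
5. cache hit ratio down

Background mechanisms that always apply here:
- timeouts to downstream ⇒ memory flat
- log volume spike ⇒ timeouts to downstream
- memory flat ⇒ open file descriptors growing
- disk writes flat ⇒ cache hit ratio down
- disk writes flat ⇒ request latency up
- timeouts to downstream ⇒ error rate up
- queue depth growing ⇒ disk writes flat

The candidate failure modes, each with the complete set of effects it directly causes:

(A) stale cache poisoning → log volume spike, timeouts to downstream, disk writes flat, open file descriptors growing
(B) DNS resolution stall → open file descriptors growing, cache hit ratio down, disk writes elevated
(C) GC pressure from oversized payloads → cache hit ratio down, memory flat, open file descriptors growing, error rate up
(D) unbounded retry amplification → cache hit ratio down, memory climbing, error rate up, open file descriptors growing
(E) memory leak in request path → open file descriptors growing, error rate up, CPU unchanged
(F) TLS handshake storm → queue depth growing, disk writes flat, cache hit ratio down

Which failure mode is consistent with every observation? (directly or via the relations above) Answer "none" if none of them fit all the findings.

A

Checking each candidate against the observations:
(A) stale cache poisoning — accounts for every observation (error rate up by timeouts to downstream → error rate up)
(B) DNS resolution stall — fails on error rate up, disk writes flat, memory flat (predicts disk writes elevated, not disk writes flat)
(C) GC pressure from oversized payloads — does not account for disk writes flat
(D) unbounded retry amplification — fails on disk writes flat, memory flat (predicts memory climbing, not memory flat)
(E) memory leak in request path — error rate up match; disk writes flat miss; memory flat miss; open file descriptors growing match; cache hit ratio down miss
(F) TLS handshake storm — error rate up miss; disk writes flat match; memory flat miss; open file descriptors growing miss; cache hit ratio down match
Only (A) is consistent with every observation.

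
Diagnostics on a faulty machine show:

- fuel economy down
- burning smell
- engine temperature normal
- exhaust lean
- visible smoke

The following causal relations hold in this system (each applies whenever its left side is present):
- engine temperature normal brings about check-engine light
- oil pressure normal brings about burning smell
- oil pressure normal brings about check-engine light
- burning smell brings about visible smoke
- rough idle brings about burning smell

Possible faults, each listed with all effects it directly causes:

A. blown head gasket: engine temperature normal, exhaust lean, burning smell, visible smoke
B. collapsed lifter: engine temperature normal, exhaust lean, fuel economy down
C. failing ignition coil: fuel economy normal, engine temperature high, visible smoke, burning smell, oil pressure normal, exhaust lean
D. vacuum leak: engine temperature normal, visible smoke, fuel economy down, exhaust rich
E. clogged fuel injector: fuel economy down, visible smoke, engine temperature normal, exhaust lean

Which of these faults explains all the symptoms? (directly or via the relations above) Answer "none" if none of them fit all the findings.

none

Testing each hypothesis:
(A) blown head gasket — does not account for fuel economy down
(B) collapsed lifter — fuel economy down yes; burning smell NO; engine temperature normal yes; exhaust lean yes; visible smoke NO
(C) failing ignition coil — fails on fuel economy down, engine temperature normal (predicts fuel economy normal, not fuel economy down; predicts engine temperature high, not engine temperature normal)
(D) vacuum leak — fuel economy down yes; burning smell NO; engine temperature normal yes; exhaust lean NO; visible smoke yes
(E) clogged fuel injector — fuel economy down yes; burning smell NO; engine temperature normal yes; exhaust lean yes; visible smoke yes
None of the listed candidates fits everything.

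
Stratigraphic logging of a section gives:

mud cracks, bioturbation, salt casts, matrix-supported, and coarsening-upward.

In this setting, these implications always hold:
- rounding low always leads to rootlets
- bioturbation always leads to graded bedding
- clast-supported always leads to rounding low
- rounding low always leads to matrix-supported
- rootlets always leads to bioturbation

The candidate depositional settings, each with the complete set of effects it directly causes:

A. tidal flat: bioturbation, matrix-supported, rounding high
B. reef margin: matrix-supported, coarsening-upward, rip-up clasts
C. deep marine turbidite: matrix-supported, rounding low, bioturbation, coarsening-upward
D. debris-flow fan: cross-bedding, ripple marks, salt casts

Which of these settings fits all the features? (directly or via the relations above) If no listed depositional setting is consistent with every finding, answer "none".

Testing each hypothesis:
(A) tidal flat — does not account for mud cracks, salt casts, coarsening-upward
(B) reef margin — does not account for mud cracks, bioturbation, salt casts
(C) deep marine turbidite — does not account for mud cracks, salt casts
(D) debris-flow fan — mud cracks miss; bioturbation miss; salt casts match; matrix-supported miss; coarsening-upward miss
No candidate is consistent with all observations.

none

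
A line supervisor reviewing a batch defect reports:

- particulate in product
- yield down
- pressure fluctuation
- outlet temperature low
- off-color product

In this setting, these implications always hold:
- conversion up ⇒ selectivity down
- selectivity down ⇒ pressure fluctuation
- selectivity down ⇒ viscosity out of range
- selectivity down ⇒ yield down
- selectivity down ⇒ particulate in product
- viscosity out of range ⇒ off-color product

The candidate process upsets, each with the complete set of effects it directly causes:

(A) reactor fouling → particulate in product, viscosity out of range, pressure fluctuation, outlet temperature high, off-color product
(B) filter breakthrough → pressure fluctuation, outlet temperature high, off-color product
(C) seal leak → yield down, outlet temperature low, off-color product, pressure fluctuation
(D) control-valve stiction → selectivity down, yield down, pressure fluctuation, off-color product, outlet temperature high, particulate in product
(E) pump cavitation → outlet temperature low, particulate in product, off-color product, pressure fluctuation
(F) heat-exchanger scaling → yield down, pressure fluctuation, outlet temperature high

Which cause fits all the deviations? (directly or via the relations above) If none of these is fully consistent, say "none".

Per-candidate check:
(A) reactor fouling — particulate in product ✓; yield down ✗; pressure fluctuation ✓; outlet temperature low ✗; off-color product ✓
(B) filter breakthrough — fails on particulate in product, yield down, outlet temperature low (predicts outlet temperature high, not outlet temperature low)
(C) seal leak — particulate in product ✗; yield down ✓; pressure fluctuation ✓; outlet temperature low ✓; off-color product ✓
(D) control-valve stiction — particulate in product ✓; yield down ✓; pressure fluctuation ✓; outlet temperature low ✗; off-color product ✓
(E) pump cavitation — particulate in product ✓; yield down ✗; pressure fluctuation ✓; outlet temperature low ✓; off-color product ✓
(F) heat-exchanger scaling — particulate in product ✗; yield down ✓; pressure fluctuation ✓; outlet temperature low ✗; off-color product ✗
None of the listed candidates fits everything.

none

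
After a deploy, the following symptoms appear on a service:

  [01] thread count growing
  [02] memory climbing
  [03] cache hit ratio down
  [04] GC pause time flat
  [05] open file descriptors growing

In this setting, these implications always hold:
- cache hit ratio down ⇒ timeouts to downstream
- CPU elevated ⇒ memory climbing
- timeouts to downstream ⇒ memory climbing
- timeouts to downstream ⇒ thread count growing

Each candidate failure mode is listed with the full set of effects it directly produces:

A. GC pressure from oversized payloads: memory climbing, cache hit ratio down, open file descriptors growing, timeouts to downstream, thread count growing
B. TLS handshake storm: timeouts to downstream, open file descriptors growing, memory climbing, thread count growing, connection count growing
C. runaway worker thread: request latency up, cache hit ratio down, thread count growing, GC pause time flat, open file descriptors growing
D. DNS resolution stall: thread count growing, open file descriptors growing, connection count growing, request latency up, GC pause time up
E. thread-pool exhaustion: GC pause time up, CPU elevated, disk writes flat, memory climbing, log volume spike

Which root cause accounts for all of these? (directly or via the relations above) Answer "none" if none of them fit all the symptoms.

C

Testing each hypothesis:
(A) GC pressure from oversized payloads — does not account for GC pause time flat
(B) TLS handshake storm — does not account for cache hit ratio down, GC pause time flat
(C) runaway worker thread — accounts for every observation (memory climbing through cache hit ratio down → timeouts to downstream → memory climbing)
(D) DNS resolution stall — thread count growing match; memory climbing miss; cache hit ratio down miss; GC pause time flat miss; open file descriptors growing match
(E) thread-pool exhaustion — thread count growing miss; memory climbing match; cache hit ratio down miss; GC pause time flat miss; open file descriptors growing miss
(C) is the only candidate with no mismatches.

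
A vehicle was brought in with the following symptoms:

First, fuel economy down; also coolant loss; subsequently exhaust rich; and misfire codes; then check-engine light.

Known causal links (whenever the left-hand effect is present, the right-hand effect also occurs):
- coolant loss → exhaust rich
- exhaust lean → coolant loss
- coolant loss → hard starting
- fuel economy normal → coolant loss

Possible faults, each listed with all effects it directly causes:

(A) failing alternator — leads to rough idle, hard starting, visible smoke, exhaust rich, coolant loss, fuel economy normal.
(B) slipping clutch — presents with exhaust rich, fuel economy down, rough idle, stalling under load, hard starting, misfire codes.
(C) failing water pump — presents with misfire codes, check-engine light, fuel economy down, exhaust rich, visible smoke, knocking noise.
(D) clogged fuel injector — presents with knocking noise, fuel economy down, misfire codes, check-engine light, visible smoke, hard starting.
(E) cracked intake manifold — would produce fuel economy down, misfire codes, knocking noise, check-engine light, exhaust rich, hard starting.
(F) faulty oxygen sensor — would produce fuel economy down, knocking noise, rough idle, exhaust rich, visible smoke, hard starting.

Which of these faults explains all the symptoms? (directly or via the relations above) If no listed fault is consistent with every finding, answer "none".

Per-candidate check:
(A) failing alternator — fails on fuel economy down, misfire codes, check-engine light (predicts fuel economy normal, not fuel economy down)
(B) slipping clutch — fuel economy down ✓; coolant loss ✗; exhaust rich ✓; misfire codes ✓; check-engine light ✗
(C) failing water pump — does not account for coolant loss
(D) clogged fuel injector — does not account for coolant loss, exhaust rich
(E) cracked intake manifold — fuel economy down ✓; coolant loss ✗; exhaust rich ✓; misfire codes ✓; check-engine light ✓
(F) faulty oxygen sensor — does not account for coolant loss, misfire codes, check-engine light
No candidate is consistent with all observations.

none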